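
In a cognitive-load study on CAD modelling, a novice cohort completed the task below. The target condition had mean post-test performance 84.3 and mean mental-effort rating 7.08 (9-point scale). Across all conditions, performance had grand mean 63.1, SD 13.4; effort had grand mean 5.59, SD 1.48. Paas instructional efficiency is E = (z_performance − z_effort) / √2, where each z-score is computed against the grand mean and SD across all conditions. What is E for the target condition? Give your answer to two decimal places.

0.41

z_performance = (84.3 − 63.1) / 13.4 = 21.2000 / 13.4 = 1.5821.
z_effort = (7.08 − 5.59) / 1.48 = 1.4900 / 1.48 = 1.0068.
z_P − z_E = 1.5821 − 1.0068 = 0.5753.
E = 0.5753 / √2 = 0.5753 / 1.41421 = 0.4068 ≈ 0.41.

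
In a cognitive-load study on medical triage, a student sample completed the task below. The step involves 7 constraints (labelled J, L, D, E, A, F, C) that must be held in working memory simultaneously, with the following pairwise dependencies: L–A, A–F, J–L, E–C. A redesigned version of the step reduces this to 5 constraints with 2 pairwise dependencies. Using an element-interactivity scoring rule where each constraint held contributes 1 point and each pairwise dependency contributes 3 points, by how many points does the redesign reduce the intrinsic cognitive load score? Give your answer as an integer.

Original: 7 × 1 + 4 × 3 = 7 + 12 = 19.
Redesigned: 5 × 1 + 2 × 3 = 5 + 6 = 11.
Reduction = 19 − 11 = 8.

8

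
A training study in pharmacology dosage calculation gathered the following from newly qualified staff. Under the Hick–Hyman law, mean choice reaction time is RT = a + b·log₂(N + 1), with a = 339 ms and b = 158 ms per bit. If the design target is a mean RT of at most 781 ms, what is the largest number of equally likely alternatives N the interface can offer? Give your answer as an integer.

Set 339 + 158·log₂(N + 1) ≤ 781.
log₂(N + 1) ≤ (781 − 339) / 158 = 2.7975.
N + 1 ≤ 2^2.7975 = 6.9523.
N ≤ 5.9523, so the largest integer N is 5.

5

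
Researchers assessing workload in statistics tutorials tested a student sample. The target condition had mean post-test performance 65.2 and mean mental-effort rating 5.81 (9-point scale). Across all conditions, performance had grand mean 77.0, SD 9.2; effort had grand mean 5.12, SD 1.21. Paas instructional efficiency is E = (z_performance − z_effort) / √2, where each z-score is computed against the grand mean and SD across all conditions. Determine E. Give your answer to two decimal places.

-1.31

z_performance = (65.2 − 77.0) / 9.2 = -11.8000 / 9.2 = -1.2826.
z_effort = (5.81 − 5.12) / 1.21 = 0.6900 / 1.21 = 0.5702.
z_P − z_E = -1.2826 − 0.5702 = -1.8528.
E = -1.8528 / √2 = -1.8528 / 1.41421 = -1.3101 ≈ -1.31.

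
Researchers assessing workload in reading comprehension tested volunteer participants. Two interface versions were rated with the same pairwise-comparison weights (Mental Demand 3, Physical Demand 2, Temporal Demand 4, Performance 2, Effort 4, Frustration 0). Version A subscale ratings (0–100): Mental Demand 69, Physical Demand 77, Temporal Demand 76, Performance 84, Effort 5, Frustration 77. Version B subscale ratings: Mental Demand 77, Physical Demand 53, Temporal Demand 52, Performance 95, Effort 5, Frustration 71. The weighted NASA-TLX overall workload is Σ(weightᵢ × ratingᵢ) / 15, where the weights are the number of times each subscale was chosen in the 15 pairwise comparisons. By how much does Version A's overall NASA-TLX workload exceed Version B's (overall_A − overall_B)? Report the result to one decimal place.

Version A weighted sum = 3·69 + 2·77 + 4·76 + 2·84 + 4·5 + 0·77 = 207 + 154 + 304 + 168 + 20 + 0 = 853; overall_A = 853/15 = 56.8667.
Version B weighted sum = 3·77 + 2·53 + 4·52 + 2·95 + 4·5 + 0·71 = 231 + 106 + 208 + 190 + 20 + 0 = 755; overall_B = 755/15 = 50.3333.
Difference = 56.8667 − 50.3333 = 6.5334 ≈ 6.5.

6.5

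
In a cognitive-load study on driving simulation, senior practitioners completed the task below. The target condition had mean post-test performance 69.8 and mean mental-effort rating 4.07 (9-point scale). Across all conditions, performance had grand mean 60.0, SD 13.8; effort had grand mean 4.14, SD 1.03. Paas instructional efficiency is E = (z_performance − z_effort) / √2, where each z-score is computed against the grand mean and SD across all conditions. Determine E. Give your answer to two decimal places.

0.55

z_performance = (69.8 − 60.0) / 13.8 = 9.8000 / 13.8 = 0.7101.
z_effort = (4.07 − 4.14) / 1.03 = -0.0700 / 1.03 = -0.0680.
z_P − z_E = 0.7101 − (-0.0680) = 0.7781.
E = 0.7781 / √2 = 0.7781 / 1.41421 = 0.5502 ≈ 0.55.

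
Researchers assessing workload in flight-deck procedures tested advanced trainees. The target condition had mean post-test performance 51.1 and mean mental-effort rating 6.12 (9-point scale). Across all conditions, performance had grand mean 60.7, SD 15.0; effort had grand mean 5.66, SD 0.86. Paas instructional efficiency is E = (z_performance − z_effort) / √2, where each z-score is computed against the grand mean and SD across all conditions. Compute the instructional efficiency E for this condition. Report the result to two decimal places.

-0.83

z_performance = (51.1 − 60.7) / 15.0 = -9.6000 / 15.0 = -0.6400.
z_effort = (6.12 − 5.66) / 0.86 = 0.4600 / 0.86 = 0.5349.
z_P − z_E = -0.6400 − 0.5349 = -1.1749.
E = -1.1749 / √2 = -1.1749 / 1.41421 = -0.8308 ≈ -0.83.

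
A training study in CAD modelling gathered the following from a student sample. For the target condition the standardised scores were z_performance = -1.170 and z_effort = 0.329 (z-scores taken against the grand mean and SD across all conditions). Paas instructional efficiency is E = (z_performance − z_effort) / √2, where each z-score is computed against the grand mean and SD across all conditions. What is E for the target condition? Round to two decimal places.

-1.06

z_P − z_E = -1.170 − 0.329 = -1.4990.
E = -1.4990 / √2 = -1.4990 / 1.41421 = -1.0600 ≈ -1.06.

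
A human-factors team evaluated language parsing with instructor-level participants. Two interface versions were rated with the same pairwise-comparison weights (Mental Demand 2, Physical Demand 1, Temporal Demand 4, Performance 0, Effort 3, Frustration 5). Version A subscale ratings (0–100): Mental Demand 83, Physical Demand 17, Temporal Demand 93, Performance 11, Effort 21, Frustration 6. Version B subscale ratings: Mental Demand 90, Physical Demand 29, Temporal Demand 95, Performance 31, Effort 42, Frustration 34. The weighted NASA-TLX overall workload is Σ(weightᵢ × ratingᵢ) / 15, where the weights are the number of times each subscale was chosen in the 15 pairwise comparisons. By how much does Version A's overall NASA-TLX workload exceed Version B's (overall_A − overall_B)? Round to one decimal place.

Version A weighted sum = 2·83 + 1·17 + 4·93 + 0·11 + 3·21 + 5·6 = 166 + 17 + 372 + 0 + 63 + 30 = 648; overall_A = 648/15 = 43.2000.
Version B weighted sum = 2·90 + 1·29 + 4·95 + 0·31 + 3·42 + 5·34 = 180 + 29 + 380 + 0 + 126 + 170 = 885; overall_B = 885/15 = 59.0000.
Difference = 43.2000 − 59.0000 = -15.8000 ≈ -15.8.

-15.8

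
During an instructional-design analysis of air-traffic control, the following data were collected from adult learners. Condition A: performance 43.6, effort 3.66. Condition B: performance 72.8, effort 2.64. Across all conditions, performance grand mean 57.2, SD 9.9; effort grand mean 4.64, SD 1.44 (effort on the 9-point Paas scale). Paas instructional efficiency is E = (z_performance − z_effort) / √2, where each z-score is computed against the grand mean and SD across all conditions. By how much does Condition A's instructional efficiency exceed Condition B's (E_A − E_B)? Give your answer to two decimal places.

Condition A: z_P = (43.6 − 57.2)/9.9 = -1.3737; z_E = (3.66 − 4.64)/1.44 = -0.6806; E_A = (-1.3737 − (-0.6806))/√2 = -0.4901.
Condition B: z_P = (72.8 − 57.2)/9.9 = 1.5758; z_E = (2.64 − 4.64)/1.44 = -1.3889; E_B = (1.5758 − (-1.3889))/√2 = 2.0964.
E_A − E_B = -0.4901 − 2.0964 = -2.5865 ≈ -2.59.

-2.59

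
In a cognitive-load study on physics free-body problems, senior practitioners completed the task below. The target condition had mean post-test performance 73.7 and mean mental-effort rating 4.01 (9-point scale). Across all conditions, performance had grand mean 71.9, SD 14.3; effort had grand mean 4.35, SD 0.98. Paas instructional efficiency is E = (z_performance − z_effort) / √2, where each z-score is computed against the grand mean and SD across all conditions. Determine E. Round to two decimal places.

z_performance = (73.7 − 71.9) / 14.3 = 1.8000 / 14.3 = 0.1259.
z_effort = (4.01 − 4.35) / 0.98 = -0.3400 / 0.98 = -0.3469.
z_P − z_E = 0.1259 − (-0.3469) = 0.4728.
E = 0.4728 / √2 = 0.4728 / 1.41421 = 0.3343 ≈ 0.33.

0.33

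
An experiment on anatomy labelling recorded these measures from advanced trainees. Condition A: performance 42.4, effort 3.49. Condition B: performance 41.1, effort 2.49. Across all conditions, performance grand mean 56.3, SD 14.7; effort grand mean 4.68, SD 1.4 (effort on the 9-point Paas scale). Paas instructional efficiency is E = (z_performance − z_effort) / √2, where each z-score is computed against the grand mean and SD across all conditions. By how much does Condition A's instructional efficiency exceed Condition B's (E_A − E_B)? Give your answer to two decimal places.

Condition A: z_P = (42.4 − 56.3)/14.7 = -0.9456; z_E = (3.49 − 4.68)/1.4 = -0.8500; E_A = (-0.9456 − (-0.8500))/√2 = -0.0676.
Condition B: z_P = (41.1 − 56.3)/14.7 = -1.0340; z_E = (2.49 − 4.68)/1.4 = -1.5643; E_B = (-1.0340 − (-1.5643))/√2 = 0.3750.
E_A − E_B = -0.0676 − 0.3750 = -0.4426 ≈ -0.44.

-0.44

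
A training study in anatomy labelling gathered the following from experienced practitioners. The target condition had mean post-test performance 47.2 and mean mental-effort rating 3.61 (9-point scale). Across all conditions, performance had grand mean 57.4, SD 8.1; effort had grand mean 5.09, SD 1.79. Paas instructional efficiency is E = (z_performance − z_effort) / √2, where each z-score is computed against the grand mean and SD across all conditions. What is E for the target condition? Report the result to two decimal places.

z_performance = (47.2 − 57.4) / 8.1 = -10.2000 / 8.1 = -1.2593.
z_effort = (3.61 − 5.09) / 1.79 = -1.4800 / 1.79 = -0.8268.
z_P − z_E = -1.2593 − (-0.8268) = -0.4325.
E = -0.4325 / √2 = -0.4325 / 1.41421 = -0.3058 ≈ -0.31.

-0.31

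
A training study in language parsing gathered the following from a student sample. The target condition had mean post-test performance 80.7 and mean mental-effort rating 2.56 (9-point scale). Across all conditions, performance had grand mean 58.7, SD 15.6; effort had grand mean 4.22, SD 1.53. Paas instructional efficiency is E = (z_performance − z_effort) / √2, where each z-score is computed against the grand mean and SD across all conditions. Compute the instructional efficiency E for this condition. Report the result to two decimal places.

z_performance = (80.7 − 58.7) / 15.6 = 22.0000 / 15.6 = 1.4103.
z_effort = (2.56 − 4.22) / 1.53 = -1.6600 / 1.53 = -1.0850.
z_P − z_E = 1.4103 − (-1.0850) = 2.4953.
E = 2.4953 / √2 = 2.4953 / 1.41421 = 1.7644 ≈ 1.76.

1.76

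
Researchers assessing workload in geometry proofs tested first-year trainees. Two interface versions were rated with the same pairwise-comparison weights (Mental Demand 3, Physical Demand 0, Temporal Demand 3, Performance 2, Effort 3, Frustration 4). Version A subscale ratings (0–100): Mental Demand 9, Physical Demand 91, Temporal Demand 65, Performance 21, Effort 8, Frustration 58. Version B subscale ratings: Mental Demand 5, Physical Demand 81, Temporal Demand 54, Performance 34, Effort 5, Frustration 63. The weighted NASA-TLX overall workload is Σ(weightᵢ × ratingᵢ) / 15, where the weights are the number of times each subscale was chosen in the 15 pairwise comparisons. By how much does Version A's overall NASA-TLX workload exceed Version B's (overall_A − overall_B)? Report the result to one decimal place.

Version A weighted sum = 3·9 + 0·91 + 3·65 + 2·21 + 3·8 + 4·58 = 27 + 0 + 195 + 42 + 24 + 232 = 520; overall_A = 520/15 = 34.6667.
Version B weighted sum = 3·5 + 0·81 + 3·54 + 2·34 + 3·5 + 4·63 = 15 + 0 + 162 + 68 + 15 + 252 = 512; overall_B = 512/15 = 34.1333.
Difference = 34.6667 − 34.1333 = 0.5334 ≈ 0.5.

0.5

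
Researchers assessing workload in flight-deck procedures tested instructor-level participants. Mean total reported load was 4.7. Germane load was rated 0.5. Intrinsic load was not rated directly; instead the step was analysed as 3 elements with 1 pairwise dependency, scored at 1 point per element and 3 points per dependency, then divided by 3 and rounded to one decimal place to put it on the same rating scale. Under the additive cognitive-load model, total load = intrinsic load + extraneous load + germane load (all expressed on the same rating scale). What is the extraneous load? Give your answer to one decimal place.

Intrinsic (element-interactivity): (3 × 1 + 1 × 3) / 3 = 6 / 3 = 2.0000 → 2.0.
extraneous load = total − intrinsic − germane
             = 4.7 − 2.0 − 0.5 = 2.2.

2.2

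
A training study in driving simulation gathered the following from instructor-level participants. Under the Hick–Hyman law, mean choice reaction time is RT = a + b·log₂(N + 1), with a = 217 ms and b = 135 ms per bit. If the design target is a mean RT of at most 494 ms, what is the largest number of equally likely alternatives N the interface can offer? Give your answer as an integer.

Set 217 + 135·log₂(N + 1) ≤ 494.
log₂(N + 1) ≤ (494 − 217) / 135 = 2.0519.
N + 1 ≤ 2^2.0519 = 4.1465.
N ≤ 3.1465, so the largest integer N is 3.

3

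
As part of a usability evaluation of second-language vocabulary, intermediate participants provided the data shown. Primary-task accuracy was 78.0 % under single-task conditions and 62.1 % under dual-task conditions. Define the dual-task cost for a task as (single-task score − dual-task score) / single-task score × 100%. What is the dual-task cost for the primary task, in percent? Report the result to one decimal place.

Cost = (78.0 − 62.1) / 78.0 × 100%
     = 15.9000 / 78.0 × 100% = 20.3846%.
≈ 20.4%.

20.4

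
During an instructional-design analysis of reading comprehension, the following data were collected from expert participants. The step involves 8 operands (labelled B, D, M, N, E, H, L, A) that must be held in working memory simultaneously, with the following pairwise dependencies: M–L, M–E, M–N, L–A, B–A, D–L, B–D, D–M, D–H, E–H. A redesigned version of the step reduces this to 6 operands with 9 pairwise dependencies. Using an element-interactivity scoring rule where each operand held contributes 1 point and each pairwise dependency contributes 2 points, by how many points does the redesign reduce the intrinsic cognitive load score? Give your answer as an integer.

Original: 8 × 1 + 10 × 2 = 8 + 20 = 28.
Redesigned: 6 × 1 + 9 × 2 = 6 + 18 = 24.
Reduction = 28 − 24 = 4.

4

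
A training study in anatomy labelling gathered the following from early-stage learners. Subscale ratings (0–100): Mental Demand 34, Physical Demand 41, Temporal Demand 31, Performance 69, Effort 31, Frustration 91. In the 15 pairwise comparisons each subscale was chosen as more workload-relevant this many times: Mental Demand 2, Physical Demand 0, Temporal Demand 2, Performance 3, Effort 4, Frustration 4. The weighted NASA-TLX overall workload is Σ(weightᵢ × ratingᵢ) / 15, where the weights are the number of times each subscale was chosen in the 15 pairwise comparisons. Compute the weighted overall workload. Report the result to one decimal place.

55.0

The tallies are the weights (they sum to 15).
Weighted sum = 2·34 + 0·41 + 2·31 + 3·69 + 4·31 + 4·91
            = 68 + 0 + 62 + 207 + 124 + 364 = 825.
Overall workload = 825 / 15 = 55.0000 ≈ 55.0.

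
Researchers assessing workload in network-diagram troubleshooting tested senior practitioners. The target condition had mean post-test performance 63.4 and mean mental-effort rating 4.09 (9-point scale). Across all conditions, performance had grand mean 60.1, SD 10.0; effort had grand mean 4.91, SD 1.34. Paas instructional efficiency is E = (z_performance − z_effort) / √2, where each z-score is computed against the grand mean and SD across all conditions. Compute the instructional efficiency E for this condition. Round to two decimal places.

0.67

z_performance = (63.4 − 60.1) / 10.0 = 3.3000 / 10.0 = 0.3300.
z_effort = (4.09 − 4.91) / 1.34 = -0.8200 / 1.34 = -0.6119.
z_P − z_E = 0.3300 − (-0.6119) = 0.9419.
E = 0.9419 / √2 = 0.9419 / 1.41421 = 0.6660 ≈ 0.67.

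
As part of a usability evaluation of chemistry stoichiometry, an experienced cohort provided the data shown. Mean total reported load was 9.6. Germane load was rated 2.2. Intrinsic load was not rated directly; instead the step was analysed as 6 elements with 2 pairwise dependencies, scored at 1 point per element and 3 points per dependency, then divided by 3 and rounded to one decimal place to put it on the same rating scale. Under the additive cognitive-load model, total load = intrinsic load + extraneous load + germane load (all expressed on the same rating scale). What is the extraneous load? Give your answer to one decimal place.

Intrinsic (element-interactivity): (6 × 1 + 2 × 3) / 3 = 12 / 3 = 4.0000 → 4.0.
extraneous load = total − intrinsic − germane
             = 9.6 − 4.0 − 2.2 = 3.4.

3.4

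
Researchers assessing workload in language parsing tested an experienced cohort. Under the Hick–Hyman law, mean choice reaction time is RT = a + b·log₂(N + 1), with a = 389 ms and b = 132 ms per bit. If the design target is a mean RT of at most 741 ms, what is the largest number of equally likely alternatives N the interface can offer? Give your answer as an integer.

Set 389 + 132·log₂(N + 1) ≤ 741.
log₂(N + 1) ≤ (741 − 389) / 132 = 2.6667.
N + 1 ≤ 2^2.6667 = 6.3498.
N ≤ 5.3498, so the largest integer N is 5.

5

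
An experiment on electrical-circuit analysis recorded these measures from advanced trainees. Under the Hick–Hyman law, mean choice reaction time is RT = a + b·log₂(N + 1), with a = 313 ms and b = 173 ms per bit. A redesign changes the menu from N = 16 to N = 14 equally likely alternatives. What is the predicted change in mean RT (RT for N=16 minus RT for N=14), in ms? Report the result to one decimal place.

RT(16) = 313 + 173·log₂(17) = 313 + 173·4.0875 = 1020.1375 ms.
RT(14) = 313 + 173·log₂(15) = 313 + 173·3.9069 = 988.8937 ms.
Difference = 1020.1375 − 988.8937 = 31.2438 ≈ 31.2 ms.

31.2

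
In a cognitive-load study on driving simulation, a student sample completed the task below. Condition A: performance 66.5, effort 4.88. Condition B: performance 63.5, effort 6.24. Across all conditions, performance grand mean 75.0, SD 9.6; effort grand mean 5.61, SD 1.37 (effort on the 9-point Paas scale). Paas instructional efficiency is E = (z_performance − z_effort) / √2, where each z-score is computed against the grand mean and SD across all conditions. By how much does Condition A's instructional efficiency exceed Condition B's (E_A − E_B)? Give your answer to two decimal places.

Condition A: z_P = (66.5 − 75.0)/9.6 = -0.8854; z_E = (4.88 − 5.61)/1.37 = -0.5328; E_A = (-0.8854 − (-0.5328))/√2 = -0.2493.
Condition B: z_P = (63.5 − 75.0)/9.6 = -1.1979; z_E = (6.24 − 5.61)/1.37 = 0.4599; E_B = (-1.1979 − 0.4599)/√2 = -1.1722.
E_A − E_B = -0.2493 − (-1.1722) = 0.9229 ≈ 0.92.

0.92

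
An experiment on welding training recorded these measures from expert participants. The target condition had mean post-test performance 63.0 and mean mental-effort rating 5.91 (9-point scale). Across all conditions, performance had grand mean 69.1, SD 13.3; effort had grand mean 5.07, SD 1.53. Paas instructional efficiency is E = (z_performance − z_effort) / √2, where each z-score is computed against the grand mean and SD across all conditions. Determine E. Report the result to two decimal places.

z_performance = (63.0 − 69.1) / 13.3 = -6.1000 / 13.3 = -0.4586.
z_effort = (5.91 − 5.07) / 1.53 = 0.8400 / 1.53 = 0.5490.
z_P − z_E = -0.4586 − 0.5490 = -1.0076.
E = -1.0076 / √2 = -1.0076 / 1.41421 = -0.7125 ≈ -0.71.

-0.71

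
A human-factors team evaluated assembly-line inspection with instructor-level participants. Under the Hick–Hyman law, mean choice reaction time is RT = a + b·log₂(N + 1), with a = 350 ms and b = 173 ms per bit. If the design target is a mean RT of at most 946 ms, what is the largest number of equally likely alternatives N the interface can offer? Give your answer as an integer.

9

Set 350 + 173·log₂(N + 1) ≤ 946.
log₂(N + 1) ≤ (946 − 350) / 173 = 3.4451.
N + 1 ≤ 2^3.4451 = 10.8913.
N ≤ 9.8913, so the largest integer N is 9.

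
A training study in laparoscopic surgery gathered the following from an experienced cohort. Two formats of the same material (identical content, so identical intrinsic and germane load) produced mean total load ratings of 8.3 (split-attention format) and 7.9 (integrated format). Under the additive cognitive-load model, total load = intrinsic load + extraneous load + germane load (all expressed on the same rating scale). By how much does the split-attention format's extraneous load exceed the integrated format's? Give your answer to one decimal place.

0.4

Intrinsic and germane load are equal across formats, so the difference in total load equals the difference in extraneous load.
Extraneous-load difference = 8.3 − 7.9 = 0.4.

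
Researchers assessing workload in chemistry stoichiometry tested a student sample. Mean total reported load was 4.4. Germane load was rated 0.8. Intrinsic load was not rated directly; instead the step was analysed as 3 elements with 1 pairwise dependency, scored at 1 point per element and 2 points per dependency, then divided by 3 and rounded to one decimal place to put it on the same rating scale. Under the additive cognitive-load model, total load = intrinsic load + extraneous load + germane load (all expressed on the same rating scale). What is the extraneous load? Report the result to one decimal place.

Intrinsic (element-interactivity): (3 × 1 + 1 × 2) / 3 = 5 / 3 = 1.6667 → 1.7.
extraneous load = total − intrinsic − germane
             = 4.4 − 1.7 − 0.8 = 1.9.

1.9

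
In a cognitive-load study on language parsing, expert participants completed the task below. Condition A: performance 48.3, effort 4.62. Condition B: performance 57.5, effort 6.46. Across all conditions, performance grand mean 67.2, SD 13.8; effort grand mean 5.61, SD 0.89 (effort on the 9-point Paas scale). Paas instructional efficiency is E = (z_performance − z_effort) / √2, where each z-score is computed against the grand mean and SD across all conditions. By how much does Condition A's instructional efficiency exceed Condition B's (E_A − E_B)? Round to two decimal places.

Condition A: z_P = (48.3 − 67.2)/13.8 = -1.3696; z_E = (4.62 − 5.61)/0.89 = -1.1124; E_A = (-1.3696 − (-1.1124))/√2 = -0.1819.
Condition B: z_P = (57.5 − 67.2)/13.8 = -0.7029; z_E = (6.46 − 5.61)/0.89 = 0.9551; E_B = (-0.7029 − 0.9551)/√2 = -1.1724.
E_A − E_B = -0.1819 − (-1.1724) = 0.9905 ≈ 0.99.

0.99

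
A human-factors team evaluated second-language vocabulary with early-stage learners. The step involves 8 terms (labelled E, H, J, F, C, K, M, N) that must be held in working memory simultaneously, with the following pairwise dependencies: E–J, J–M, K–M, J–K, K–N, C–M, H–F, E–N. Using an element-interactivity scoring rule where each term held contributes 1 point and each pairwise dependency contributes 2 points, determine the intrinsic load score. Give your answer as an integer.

24

Count of terms held simultaneously: 8.
Count of pairwise dependencies listed: 8.
Element contribution: 8 × 1 = 8.
Interaction contribution: 8 × 2 = 16.
Intrinsic load = 8 + 16 = 24.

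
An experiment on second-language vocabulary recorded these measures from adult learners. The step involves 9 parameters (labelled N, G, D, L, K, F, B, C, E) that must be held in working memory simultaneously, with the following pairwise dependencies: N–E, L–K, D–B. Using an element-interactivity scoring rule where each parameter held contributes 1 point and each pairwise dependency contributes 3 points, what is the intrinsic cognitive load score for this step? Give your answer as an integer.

Count of parameters held simultaneously: 9.
Count of pairwise dependencies listed: 3.
Element contribution: 9 × 1 = 9.
Interaction contribution: 3 × 3 = 9.
Intrinsic load = 9 + 9 = 18.

18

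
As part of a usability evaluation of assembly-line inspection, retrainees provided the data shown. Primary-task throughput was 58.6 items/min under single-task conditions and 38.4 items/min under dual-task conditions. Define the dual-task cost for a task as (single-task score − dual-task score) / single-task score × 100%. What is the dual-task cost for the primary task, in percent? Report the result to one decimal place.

34.5

Cost = (58.6 − 38.4) / 58.6 × 100%
     = 20.2000 / 58.6 × 100% = 34.4710%.
≈ 34.5%.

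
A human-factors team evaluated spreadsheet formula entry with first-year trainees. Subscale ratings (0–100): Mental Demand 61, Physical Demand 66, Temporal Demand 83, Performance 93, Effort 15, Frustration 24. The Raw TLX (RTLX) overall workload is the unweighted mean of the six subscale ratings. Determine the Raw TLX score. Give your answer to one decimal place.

Sum of ratings = 61 + 66 + 83 + 93 + 15 + 24 = 342.
RTLX = 342 / 6 = 57.0000 ≈ 57.0.

57.0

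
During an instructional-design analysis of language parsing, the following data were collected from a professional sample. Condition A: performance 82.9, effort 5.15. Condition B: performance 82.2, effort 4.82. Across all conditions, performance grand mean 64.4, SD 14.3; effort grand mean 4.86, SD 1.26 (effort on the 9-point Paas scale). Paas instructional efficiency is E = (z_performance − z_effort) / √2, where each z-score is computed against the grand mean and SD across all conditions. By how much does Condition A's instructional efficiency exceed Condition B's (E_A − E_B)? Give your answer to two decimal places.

Condition A: z_P = (82.9 − 64.4)/14.3 = 1.2937; z_E = (5.15 − 4.86)/1.26 = 0.2302; E_A = (1.2937 − 0.2302)/√2 = 0.7520.
Condition B: z_P = (82.2 − 64.4)/14.3 = 1.2448; z_E = (4.82 − 4.86)/1.26 = -0.0317; E_B = (1.2448 − (-0.0317))/√2 = 0.9026.
E_A − E_B = 0.7520 − 0.9026 = -0.1506 ≈ -0.15.

-0.15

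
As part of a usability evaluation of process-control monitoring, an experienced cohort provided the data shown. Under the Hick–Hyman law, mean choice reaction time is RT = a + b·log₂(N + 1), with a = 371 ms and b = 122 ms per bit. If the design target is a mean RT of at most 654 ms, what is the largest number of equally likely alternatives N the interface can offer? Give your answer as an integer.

Set 371 + 122·log₂(N + 1) ≤ 654.
log₂(N + 1) ≤ (654 − 371) / 122 = 2.3197.
N + 1 ≤ 2^2.3197 = 4.9923.
N ≤ 3.9923, so the largest integer N is 3.

3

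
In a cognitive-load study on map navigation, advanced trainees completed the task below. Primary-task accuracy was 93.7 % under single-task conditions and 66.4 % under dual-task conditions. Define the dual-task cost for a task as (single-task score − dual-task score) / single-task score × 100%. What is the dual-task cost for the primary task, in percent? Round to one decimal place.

Cost = (93.7 − 66.4) / 93.7 × 100%
     = 27.3000 / 93.7 × 100% = 29.1355%.
≈ 29.1%.

29.1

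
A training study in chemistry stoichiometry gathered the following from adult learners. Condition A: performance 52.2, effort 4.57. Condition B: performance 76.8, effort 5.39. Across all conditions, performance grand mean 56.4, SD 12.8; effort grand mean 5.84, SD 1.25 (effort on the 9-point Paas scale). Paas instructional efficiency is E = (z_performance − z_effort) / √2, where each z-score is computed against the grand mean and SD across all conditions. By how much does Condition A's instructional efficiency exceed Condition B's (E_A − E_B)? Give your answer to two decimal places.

-0.90

Condition A: z_P = (52.2 − 56.4)/12.8 = -0.3281; z_E = (4.57 − 5.84)/1.25 = -1.0160; E_A = (-0.3281 − (-1.0160))/√2 = 0.4864.
Condition B: z_P = (76.8 − 56.4)/12.8 = 1.5937; z_E = (5.39 − 5.84)/1.25 = -0.3600; E_B = (1.5937 − (-0.3600))/√2 = 1.3815.
E_A − E_B = 0.4864 − 1.3815 = -0.8951 ≈ -0.90.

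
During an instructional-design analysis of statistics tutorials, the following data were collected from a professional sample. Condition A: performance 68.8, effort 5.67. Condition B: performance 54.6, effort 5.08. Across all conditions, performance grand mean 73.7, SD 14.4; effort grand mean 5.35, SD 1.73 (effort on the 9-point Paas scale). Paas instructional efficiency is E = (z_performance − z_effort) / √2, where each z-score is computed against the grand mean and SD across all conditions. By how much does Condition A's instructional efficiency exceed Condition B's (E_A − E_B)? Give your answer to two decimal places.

0.46

Condition A: z_P = (68.8 − 73.7)/14.4 = -0.3403; z_E = (5.67 − 5.35)/1.73 = 0.1850; E_A = (-0.3403 − 0.1850)/√2 = -0.3714.
Condition B: z_P = (54.6 − 73.7)/14.4 = -1.3264; z_E = (5.08 − 5.35)/1.73 = -0.1561; E_B = (-1.3264 − (-0.1561))/√2 = -0.8275.
E_A − E_B = -0.3714 − (-0.8275) = 0.4561 ≈ 0.46.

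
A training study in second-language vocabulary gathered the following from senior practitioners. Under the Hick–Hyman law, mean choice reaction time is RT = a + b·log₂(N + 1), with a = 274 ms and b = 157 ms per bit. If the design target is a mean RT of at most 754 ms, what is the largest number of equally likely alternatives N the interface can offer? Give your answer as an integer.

7

Set 274 + 157·log₂(N + 1) ≤ 754.
log₂(N + 1) ≤ (754 − 274) / 157 = 3.0573.
N + 1 ≤ 2^3.0573 = 8.3241.
N ≤ 7.3241, so the largest integer N is 7.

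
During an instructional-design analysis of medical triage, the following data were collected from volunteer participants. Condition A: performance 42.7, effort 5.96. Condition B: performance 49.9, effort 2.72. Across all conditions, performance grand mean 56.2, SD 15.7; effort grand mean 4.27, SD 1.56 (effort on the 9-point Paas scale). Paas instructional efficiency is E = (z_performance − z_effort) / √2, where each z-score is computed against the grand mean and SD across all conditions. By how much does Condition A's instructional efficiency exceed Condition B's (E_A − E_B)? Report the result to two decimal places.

Condition A: z_P = (42.7 − 56.2)/15.7 = -0.8599; z_E = (5.96 − 4.27)/1.56 = 1.0833; E_A = (-0.8599 − 1.0833)/√2 = -1.3740.
Condition B: z_P = (49.9 − 56.2)/15.7 = -0.4013; z_E = (2.72 − 4.27)/1.56 = -0.9936; E_B = (-0.4013 − (-0.9936))/√2 = 0.4188.
E_A − E_B = -1.3740 − 0.4188 = -1.7928 ≈ -1.79.

-1.79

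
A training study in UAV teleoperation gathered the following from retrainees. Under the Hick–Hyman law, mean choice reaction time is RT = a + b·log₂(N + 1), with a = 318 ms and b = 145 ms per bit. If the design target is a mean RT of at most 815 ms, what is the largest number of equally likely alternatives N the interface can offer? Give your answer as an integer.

9

Set 318 + 145·log₂(N + 1) ≤ 815.
log₂(N + 1) ≤ (815 − 318) / 145 = 3.4276.
N + 1 ≤ 2^3.4276 = 10.7600.
N ≤ 9.7600, so the largest integer N is 9.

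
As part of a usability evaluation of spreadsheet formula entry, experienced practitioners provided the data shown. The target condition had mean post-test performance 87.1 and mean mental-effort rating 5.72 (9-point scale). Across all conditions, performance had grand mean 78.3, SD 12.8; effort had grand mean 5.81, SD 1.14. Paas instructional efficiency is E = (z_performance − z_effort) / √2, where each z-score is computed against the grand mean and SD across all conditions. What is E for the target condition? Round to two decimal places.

0.54

z_performance = (87.1 − 78.3) / 12.8 = 8.8000 / 12.8 = 0.6875.
z_effort = (5.72 − 5.81) / 1.14 = -0.0900 / 1.14 = -0.0789.
z_P − z_E = 0.6875 − (-0.0789) = 0.7664.
E = 0.7664 / √2 = 0.7664 / 1.41421 = 0.5419 ≈ 0.54.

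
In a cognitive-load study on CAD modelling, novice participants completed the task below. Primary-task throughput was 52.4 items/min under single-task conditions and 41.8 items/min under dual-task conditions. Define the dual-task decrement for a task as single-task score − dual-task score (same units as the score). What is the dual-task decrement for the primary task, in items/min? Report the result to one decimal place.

10.6

Decrement = 52.4 − 41.8 = 10.6000 items/min ≈ 10.6 items/min.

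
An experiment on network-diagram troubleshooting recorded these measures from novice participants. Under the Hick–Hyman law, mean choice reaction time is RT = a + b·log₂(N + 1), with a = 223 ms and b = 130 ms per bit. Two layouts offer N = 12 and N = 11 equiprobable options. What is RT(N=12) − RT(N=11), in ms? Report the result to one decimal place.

15.0

RT(12) = 223 + 130·log₂(13) = 223 + 130·3.7004 = 704.0520 ms.
RT(11) = 223 + 130·log₂(12) = 223 + 130·3.5850 = 689.0500 ms.
Difference = 704.0520 − 689.0500 = 15.0020 ≈ 15.0 ms.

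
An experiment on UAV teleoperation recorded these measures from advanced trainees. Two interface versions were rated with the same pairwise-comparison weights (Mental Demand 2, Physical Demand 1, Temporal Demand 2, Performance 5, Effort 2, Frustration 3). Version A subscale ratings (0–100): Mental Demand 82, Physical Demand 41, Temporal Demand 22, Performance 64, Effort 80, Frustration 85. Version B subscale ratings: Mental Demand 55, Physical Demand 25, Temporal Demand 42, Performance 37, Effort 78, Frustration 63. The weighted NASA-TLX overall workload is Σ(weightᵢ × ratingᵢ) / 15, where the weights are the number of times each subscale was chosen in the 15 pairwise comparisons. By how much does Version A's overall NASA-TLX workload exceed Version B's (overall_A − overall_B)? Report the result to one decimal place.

15.7

Version A weighted sum = 2·82 + 1·41 + 2·22 + 5·64 + 2·80 + 3·85 = 164 + 41 + 44 + 320 + 160 + 255 = 984; overall_A = 984/15 = 65.6000.
Version B weighted sum = 2·55 + 1·25 + 2·42 + 5·37 + 2·78 + 3·63 = 110 + 25 + 84 + 185 + 156 + 189 = 749; overall_B = 749/15 = 49.9333.
Difference = 65.6000 − 49.9333 = 15.6667 ≈ 15.7.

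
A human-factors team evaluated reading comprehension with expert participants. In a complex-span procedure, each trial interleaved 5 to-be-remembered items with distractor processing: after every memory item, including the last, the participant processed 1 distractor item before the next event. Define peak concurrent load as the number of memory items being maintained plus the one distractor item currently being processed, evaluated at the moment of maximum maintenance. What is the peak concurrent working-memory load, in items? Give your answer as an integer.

6

Maintenance is greatest during the distractor(s) after memory item 5: all 5 memory items are being held.
One distractor item is concurrently being processed.
Peak concurrent load = 5 + 1 = 6 items.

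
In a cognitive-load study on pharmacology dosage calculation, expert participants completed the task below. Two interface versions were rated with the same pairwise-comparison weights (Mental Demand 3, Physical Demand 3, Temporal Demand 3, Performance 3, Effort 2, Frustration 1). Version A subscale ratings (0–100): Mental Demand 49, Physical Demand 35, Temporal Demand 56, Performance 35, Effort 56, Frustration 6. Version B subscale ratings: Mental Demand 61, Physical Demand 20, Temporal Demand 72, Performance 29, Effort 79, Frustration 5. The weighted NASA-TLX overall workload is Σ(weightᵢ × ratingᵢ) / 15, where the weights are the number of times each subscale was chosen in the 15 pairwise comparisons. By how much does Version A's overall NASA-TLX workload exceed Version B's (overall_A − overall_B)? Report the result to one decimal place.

-4.4

Version A weighted sum = 3·49 + 3·35 + 3·56 + 3·35 + 2·56 + 1·6 = 147 + 105 + 168 + 105 + 112 + 6 = 643; overall_A = 643/15 = 42.8667.
Version B weighted sum = 3·61 + 3·20 + 3·72 + 3·29 + 2·79 + 1·5 = 183 + 60 + 216 + 87 + 158 + 5 = 709; overall_B = 709/15 = 47.2667.
Difference = 42.8667 − 47.2667 = -4.4000 ≈ -4.4.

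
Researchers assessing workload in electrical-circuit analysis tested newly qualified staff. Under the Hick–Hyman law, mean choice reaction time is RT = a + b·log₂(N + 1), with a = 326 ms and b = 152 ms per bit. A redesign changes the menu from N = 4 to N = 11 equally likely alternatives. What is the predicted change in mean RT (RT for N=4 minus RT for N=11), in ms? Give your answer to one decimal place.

RT(4) = 326 + 152·log₂(5) = 326 + 152·2.3219 = 678.9288 ms.
RT(11) = 326 + 152·log₂(12) = 326 + 152·3.5850 = 870.9200 ms.
Difference = 678.9288 − 870.9200 = -191.9912 ≈ -192.0 ms.

-192.0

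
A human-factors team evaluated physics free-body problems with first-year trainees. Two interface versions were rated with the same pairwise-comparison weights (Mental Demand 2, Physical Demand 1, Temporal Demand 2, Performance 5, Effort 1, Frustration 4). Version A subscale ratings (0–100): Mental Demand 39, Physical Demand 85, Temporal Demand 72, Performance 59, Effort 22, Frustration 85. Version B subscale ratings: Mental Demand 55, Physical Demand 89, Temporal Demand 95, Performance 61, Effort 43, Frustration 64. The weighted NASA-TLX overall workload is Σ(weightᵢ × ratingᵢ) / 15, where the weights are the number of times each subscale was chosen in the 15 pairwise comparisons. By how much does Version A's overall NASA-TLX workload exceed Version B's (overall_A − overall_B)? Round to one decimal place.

Version A weighted sum = 2·39 + 1·85 + 2·72 + 5·59 + 1·22 + 4·85 = 78 + 85 + 144 + 295 + 22 + 340 = 964; overall_A = 964/15 = 64.2667.
Version B weighted sum = 2·55 + 1·89 + 2·95 + 5·61 + 1·43 + 4·64 = 110 + 89 + 190 + 305 + 43 + 256 = 993; overall_B = 993/15 = 66.2000.
Difference = 64.2667 − 66.2000 = -1.9333 ≈ -1.9.

-1.9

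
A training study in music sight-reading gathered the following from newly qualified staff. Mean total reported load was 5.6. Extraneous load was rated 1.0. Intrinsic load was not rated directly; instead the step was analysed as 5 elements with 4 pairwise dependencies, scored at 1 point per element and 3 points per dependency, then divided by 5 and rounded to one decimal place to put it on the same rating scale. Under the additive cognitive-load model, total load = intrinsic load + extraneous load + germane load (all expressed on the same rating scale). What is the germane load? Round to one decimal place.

Intrinsic (element-interactivity): (5 × 1 + 4 × 3) / 5 = 17 / 5 = 3.4000 → 3.4.
germane load = total − intrinsic − extraneous
             = 5.6 − 3.4 − 1.0 = 1.2.

1.2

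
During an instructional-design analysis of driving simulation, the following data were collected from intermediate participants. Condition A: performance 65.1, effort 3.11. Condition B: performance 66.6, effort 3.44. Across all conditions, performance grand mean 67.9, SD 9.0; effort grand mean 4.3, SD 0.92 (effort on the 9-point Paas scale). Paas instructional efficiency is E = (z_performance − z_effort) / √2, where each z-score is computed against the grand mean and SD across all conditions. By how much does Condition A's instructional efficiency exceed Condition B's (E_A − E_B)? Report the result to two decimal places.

Condition A: z_P = (65.1 − 67.9)/9.0 = -0.3111; z_E = (3.11 − 4.3)/0.92 = -1.2935; E_A = (-0.3111 − (-1.2935))/√2 = 0.6947.
Condition B: z_P = (66.6 − 67.9)/9.0 = -0.1444; z_E = (3.44 − 4.3)/0.92 = -0.9348; E_B = (-0.1444 − (-0.9348))/√2 = 0.5589.
E_A − E_B = 0.6947 − 0.5589 = 0.1358 ≈ 0.14.

0.14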